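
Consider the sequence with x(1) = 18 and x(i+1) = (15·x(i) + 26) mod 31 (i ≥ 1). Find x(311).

18

Computing terms: x(1) = 18; x(2) = 17; x(3) = 2; x(4) = 25; x(5) = 29; x(6) = 27; x(7) = 28; x(8) = 12; x(9) = 20; x(10) = 16; x(11) = 18.
Since x(11) = x(1) = 18, the sequence is periodic with period 10.
(311 - 1) mod 10 = 0, so x(311) = x(1) = 18.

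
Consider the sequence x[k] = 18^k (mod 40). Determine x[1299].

32

Computing terms: x[1] = 18,  x[2] = 4,  x[3] = 32,  x[4] = 16,  x[5] = 8,  x[6] = 24,  x[7] = 32.
Since x[7] = x[3] = 32, the sequence is eventually periodic: after a pre-period of length 2 it cycles with period 4.
For k ≥ 3, x[k] depends only on (k - 3) mod 4. (1299 - 3) mod 4 = 0, so x[1299] = x[3] = 32.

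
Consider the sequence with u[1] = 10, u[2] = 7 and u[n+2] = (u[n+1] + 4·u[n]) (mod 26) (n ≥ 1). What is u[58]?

3

Listing terms: u[1] = 10,  u[2] = 7,  u[3] = 21,  u[4] = 23,  u[5] = 3,  u[6] = 17,  u[7] = 3,  u[8] = 19,  u[9] = 5,  u[10] = 3,  u[11] = 23,  u[12] = 9,  u[13] = 23,  u[14] = 7,  u[15] = 21.
Since (u[14], u[15]) = (u[2], u[3]) = (7, 21) (two consecutive terms determine the rest), the sequence is eventually periodic: after a pre-period of length 1 it cycles with period 12.
For n ≥ 2, u[n] depends only on (n - 2) mod 12. (58 - 2) mod 12 = 8, so u[58] = u[10] = 3.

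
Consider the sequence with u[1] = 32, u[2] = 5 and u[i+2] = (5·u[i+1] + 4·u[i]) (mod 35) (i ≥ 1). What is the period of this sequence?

48

We have u[1] = 32; u[2] = 5; u[3] = 13; u[4] = 15; u[5] = 22; u[6] = 30; u[7] = 28; u[8] = 15; u[9] = 12; u[10] = 15; u[11] = 18; u[12] = 10; u[13] = 17; u[14] = 20; u[15] = 28; u[16] = 10; u[17] = 22; u[18] = 10; u[19] = 33; u[20] = 30; u[21] = 2; u[22] = 25; u[23] = 28; u[24] = 30; u[25] = 17; u[26] = 30; u[27] = 8; u[28] = 20; u[29] = 27; u[30] = 5; u[31] = 28; u[32] = 20; u[33] = 2; u[34] = 20; u[35] = 3; u[36] = 25; u[37] = 32; u[38] = 15; u[39] = 28; u[40] = 25; u[41] = 27; u[42] = 25; u[43] = 23; u[44] = 5; u[45] = 12; u[46] = 10; u[47] = 28; u[48] = 5; u[49] = 32; u[50] = 5.
The sequence repeats with period 48.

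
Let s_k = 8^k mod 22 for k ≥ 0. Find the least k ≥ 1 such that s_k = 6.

Computing terms: s_0 = 1,  s_1 = 8,  s_2 = 20,  s_3 = 6,  s_4 = 4,  s_5 = 10,  s_6 = 14,  s_7 = 2,  s_8 = 16,  s_9 = 18,  s_{10} = 12,  s_{11} = 8.
Since s_{11} = s_1 = 8, the sequence is eventually periodic: after a pre-period of length 1 it cycles with period 10.
The value 6 first appears (with k ≥ 1) at s_3.

3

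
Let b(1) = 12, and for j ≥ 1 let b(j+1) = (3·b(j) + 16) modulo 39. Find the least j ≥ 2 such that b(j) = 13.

2

Computing terms: b(1) = 12,  b(2) = 13,  b(3) = 16,  b(4) = 25,  b(5) = 13.
Since b(5) = b(2) = 13, the sequence is eventually periodic: after a pre-period of length 1 it cycles with period 3.
The value 13 first appears (with j ≥ 2) at b(2).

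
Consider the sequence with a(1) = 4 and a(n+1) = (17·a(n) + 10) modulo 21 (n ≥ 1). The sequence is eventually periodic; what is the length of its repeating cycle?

Computing terms: a(1) = 4; a(2) = 15; a(3) = 13; a(4) = 0; a(5) = 10; a(6) = 12; a(7) = 4.
Since a(7) = a(1) = 4, the sequence is periodic with period 6.

6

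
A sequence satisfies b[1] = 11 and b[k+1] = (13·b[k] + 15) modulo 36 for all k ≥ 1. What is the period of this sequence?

12

Listing terms: b[1] = 11,  b[2] = 14,  b[3] = 17,  b[4] = 20,  b[5] = 23,  b[6] = 26,  b[7] = 29,  b[8] = 32,  b[9] = 35,  b[10] = 2,  b[11] = 5,  b[12] = 8,  b[13] = 11.
The sequence repeats with period 12.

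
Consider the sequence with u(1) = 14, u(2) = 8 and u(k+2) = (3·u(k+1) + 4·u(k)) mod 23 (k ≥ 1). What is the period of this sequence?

Listing terms: u(1) = 14; u(2) = 8; u(3) = 11; u(4) = 19; u(5) = 9; u(6) = 11; u(7) = 0; u(8) = 21; u(9) = 17; u(10) = 20; u(11) = 13; u(12) = 4; u(13) = 18; u(14) = 1; u(15) = 6; u(16) = 22; u(17) = 21; u(18) = 13; u(19) = 8; u(20) = 7; u(21) = 7; u(22) = 3; u(23) = 14; u(24) = 8.
The sequence repeats with period 22.

22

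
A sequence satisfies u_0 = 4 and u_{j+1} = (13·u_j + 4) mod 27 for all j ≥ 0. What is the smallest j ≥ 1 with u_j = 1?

6

Computing terms: u_0 = 4,  u_1 = 2,  u_2 = 3,  u_3 = 16,  u_4 = 23,  u_5 = 6,  u_6 = 1,  u_7 = 17,  u_8 = 9,  u_9 = 13,  u_{10} = 11,  u_{11} = 12,  u_{12} = 25,  u_{13} = 5,  u_{14} = 15,  u_{15} = 10,  u_{16} = 26,  u_{17} = 18,  u_{18} = 22,  u_{19} = 20,  u_{20} = 21,  u_{21} = 7,  u_{22} = 14,  u_{23} = 24,  u_{24} = 19,  u_{25} = 8,  u_{26} = 0,  u_{27} = 4.
The sequence repeats with period 27.
The value 1 first appears (with j ≥ 1) at u_6.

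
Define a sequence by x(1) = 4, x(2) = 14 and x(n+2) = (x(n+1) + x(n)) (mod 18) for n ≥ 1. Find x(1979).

6

We have x(1) = 4, x(2) = 14, x(3) = 0, x(4) = 14, x(5) = 14, x(6) = 10, x(7) = 6, x(8) = 16, x(9) = 4, x(10) = 2, x(11) = 6, x(12) = 8, x(13) = 14, x(14) = 4, x(15) = 0, x(16) = 4, x(17) = 4, x(18) = 8, x(19) = 12, x(20) = 2, x(21) = 14, x(22) = 16, x(23) = 12, x(24) = 10, x(25) = 4, x(26) = 14.
Since (x(25), x(26)) = (x(1), x(2)) = (4, 14) (two consecutive terms determine the rest), the sequence is periodic with period 24.
So x(1979) = x(1 + ((1979-1) mod 24)) = x(11) = 6.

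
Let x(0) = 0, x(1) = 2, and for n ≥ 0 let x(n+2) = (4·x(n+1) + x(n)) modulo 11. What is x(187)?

1

We have x(0) = 0, x(1) = 2, x(2) = 8, x(3) = 1, x(4) = 1, x(5) = 5, x(6) = 10, x(7) = 1, x(8) = 3, x(9) = 2, x(10) = 0, x(11) = 2.
Since (x(10), x(11)) = (x(0), x(1)) = (0, 2) (two consecutive terms determine the rest), the sequence is periodic with period 10.
So x(187) = x(0 + ((187-0) mod 10)) = x(7) = 1.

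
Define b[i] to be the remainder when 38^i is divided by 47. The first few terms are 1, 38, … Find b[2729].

We have b[0] = 1,  b[1] = 38,  b[2] = 34,  b[3] = 23,  b[4] = 28,  b[5] = 30,  b[6] = 12,  b[7] = 33,  b[8] = 32,  b[9] = 41,  b[10] = 7,  b[11] = 31,  b[12] = 3,  b[13] = 20,  b[14] = 8,  b[15] = 22,  b[16] = 37,  b[17] = 43,  b[18] = 36,  b[19] = 5,  b[20] = 2,  b[21] = 29,  b[22] = 21,  b[23] = 46,  b[24] = 9,  b[25] = 13,  b[26] = 24,  b[27] = 19,  b[28] = 17,  b[29] = 35,  b[30] = 14,  b[31] = 15,  b[32] = 6,  b[33] = 40,  b[34] = 16,  b[35] = 44,  b[36] = 27,  b[37] = 39,  b[38] = 25,  b[39] = 10,  b[40] = 4,  b[41] = 11,  b[42] = 42,  b[43] = 45,  b[44] = 18,  b[45] = 26,  b[46] = 1.
The sequence repeats with period 46.
(2729 - 0) mod 46 = 15, so b[2729] = b[15] = 22.

22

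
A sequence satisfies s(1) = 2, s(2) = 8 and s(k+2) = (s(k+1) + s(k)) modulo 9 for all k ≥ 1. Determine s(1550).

Listing terms: s(1) = 2; s(2) = 8; s(3) = 1; s(4) = 0; s(5) = 1; s(6) = 1; s(7) = 2; s(8) = 3; s(9) = 5; s(10) = 8; s(11) = 4; s(12) = 3; s(13) = 7; s(14) = 1; s(15) = 8; s(16) = 0; s(17) = 8; s(18) = 8; s(19) = 7; s(20) = 6; s(21) = 4; s(22) = 1; s(23) = 5; s(24) = 6; s(25) = 2; s(26) = 8.
Since (s(25), s(26)) = (s(1), s(2)) = (2, 8) (two consecutive terms determine the rest), the sequence is periodic with period 24.
(1550 - 1) mod 24 = 13, so s(1550) = s(14) = 1.

1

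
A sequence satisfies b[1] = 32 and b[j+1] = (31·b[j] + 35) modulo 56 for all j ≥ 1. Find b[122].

19

b[1] = 32, b[2] = 19, b[3] = 8, b[4] = 3, b[5] = 16, b[6] = 27, b[7] = 32.
Since b[7] = b[1] = 32, the sequence is periodic with period 6.
So b[122] = b[1 + ((122-1) mod 6)] = b[2] = 19.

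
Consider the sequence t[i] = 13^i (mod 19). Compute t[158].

5

Listing terms: t[1] = 13; t[2] = 17; t[3] = 12; t[4] = 4; t[5] = 14; t[6] = 11; t[7] = 10; t[8] = 16; t[9] = 18; t[10] = 6; t[11] = 2; t[12] = 7; t[13] = 15; t[14] = 5; t[15] = 8; t[16] = 9; t[17] = 3; t[18] = 1; t[19] = 13.
The sequence repeats with period 18.
(158 - 1) mod 18 = 13, so t[158] = t[14] = 5.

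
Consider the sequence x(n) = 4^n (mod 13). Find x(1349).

10

Computing terms: x(1) = 4,  x(2) = 3,  x(3) = 12,  x(4) = 9,  x(5) = 10,  x(6) = 1,  x(7) = 4.
The sequence repeats with period 6.
(1349 - 1) mod 6 = 4, so x(1349) = x(5) = 10.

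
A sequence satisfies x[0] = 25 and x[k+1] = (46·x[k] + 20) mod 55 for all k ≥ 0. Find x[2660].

x[0] = 25,  x[1] = 15,  x[2] = 50,  x[3] = 10,  x[4] = 40,  x[5] = 45,  x[6] = 0,  x[7] = 20,  x[8] = 5,  x[9] = 30,  x[10] = 25.
Since x[10] = x[0] = 25, the sequence is periodic with period 10.
So x[2660] = x[0 + ((2660-0) mod 10)] = x[0] = 25.

25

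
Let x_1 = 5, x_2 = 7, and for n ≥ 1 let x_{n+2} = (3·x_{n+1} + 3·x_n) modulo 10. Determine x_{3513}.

0

We have x_1 = 5; x_2 = 7; x_3 = 6; x_4 = 9; x_5 = 5; x_6 = 2; x_7 = 1; x_8 = 9; x_9 = 0; x_{10} = 7; x_{11} = 1; x_{12} = 4; x_{13} = 5; x_{14} = 7.
The sequence repeats with period 12.
So x_{3513} = x_{1 + ((3513-1) mod 12)} = x_9 = 0.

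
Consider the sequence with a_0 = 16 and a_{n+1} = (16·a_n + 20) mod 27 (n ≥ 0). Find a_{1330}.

18

Computing terms: a_0 = 16; a_1 = 6; a_2 = 8; a_3 = 13; a_4 = 12; a_5 = 23; a_6 = 10; a_7 = 18; a_8 = 11; a_9 = 7; a_{10} = 24; a_{11} = 26; a_{12} = 4; a_{13} = 3; a_{14} = 14; a_{15} = 1; a_{16} = 9; a_{17} = 2; a_{18} = 25; a_{19} = 15; a_{20} = 17; a_{21} = 22; a_{22} = 21; a_{23} = 5; a_{24} = 19; a_{25} = 0; a_{26} = 20; a_{27} = 16.
The sequence repeats with period 27.
(1330 - 0) mod 27 = 7, so a_{1330} = a_7 = 18.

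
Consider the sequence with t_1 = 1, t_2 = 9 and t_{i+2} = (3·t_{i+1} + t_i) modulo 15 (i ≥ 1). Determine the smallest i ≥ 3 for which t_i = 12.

Listing terms: t_1 = 1,  t_2 = 9,  t_3 = 13,  t_4 = 3,  t_5 = 7,  t_6 = 9,  t_7 = 4,  t_8 = 6,  t_9 = 7,  t_{10} = 12,  t_{11} = 13,  t_{12} = 6,  t_{13} = 1,  t_{14} = 9.
The sequence repeats with period 12.
The value 12 first appears (with i ≥ 3) at t_{10}.

10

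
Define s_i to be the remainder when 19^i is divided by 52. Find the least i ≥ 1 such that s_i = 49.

2

Computing terms: s_0 = 1; s_1 = 19; s_2 = 49; s_3 = 47; s_4 = 9; s_5 = 15; s_6 = 25; s_7 = 7; s_8 = 29; s_9 = 31; s_{10} = 17; s_{11} = 11; s_{12} = 1.
Since s_{12} = s_0 = 1, the sequence is periodic with period 12.
The value 49 first appears (with i ≥ 1) at s_2.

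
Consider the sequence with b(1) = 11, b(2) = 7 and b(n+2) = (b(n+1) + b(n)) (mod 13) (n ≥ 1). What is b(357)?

6

Listing terms: b(1) = 11, b(2) = 7, b(3) = 5, b(4) = 12, b(5) = 4, b(6) = 3, b(7) = 7, b(8) = 10, b(9) = 4, b(10) = 1, b(11) = 5, b(12) = 6, b(13) = 11, b(14) = 4, b(15) = 2, b(16) = 6, b(17) = 8, b(18) = 1, b(19) = 9, b(20) = 10, b(21) = 6, b(22) = 3, b(23) = 9, b(24) = 12, b(25) = 8, b(26) = 7, b(27) = 2, b(28) = 9, b(29) = 11, b(30) = 7.
Since (b(29), b(30)) = (b(1), b(2)) = (11, 7) (two consecutive terms determine the rest), the sequence is periodic with period 28.
So b(357) = b(1 + ((357-1) mod 28)) = b(21) = 6.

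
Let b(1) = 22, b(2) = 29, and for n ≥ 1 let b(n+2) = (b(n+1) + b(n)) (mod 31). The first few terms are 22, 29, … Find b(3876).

b(1) = 22; b(2) = 29; b(3) = 20; b(4) = 18; b(5) = 7; b(6) = 25; b(7) = 1; b(8) = 26; b(9) = 27; b(10) = 22; b(11) = 18; b(12) = 9; b(13) = 27; b(14) = 5; b(15) = 1; b(16) = 6; b(17) = 7; b(18) = 13; b(19) = 20; b(20) = 2; b(21) = 22; b(22) = 24; b(23) = 15; b(24) = 8; b(25) = 23; b(26) = 0; b(27) = 23; b(28) = 23; b(29) = 15; b(30) = 7; b(31) = 22; b(32) = 29.
The sequence repeats with period 30.
(3876 - 1) mod 30 = 5, so b(3876) = b(6) = 25.

25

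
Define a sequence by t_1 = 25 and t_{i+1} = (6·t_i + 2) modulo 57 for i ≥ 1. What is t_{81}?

26

We have t_1 = 25,  t_2 = 38,  t_3 = 2,  t_4 = 14,  t_5 = 29,  t_6 = 5,  t_7 = 32,  t_8 = 23,  t_9 = 26,  t_{10} = 44,  t_{11} = 38.
Since t_{11} = t_2 = 38, the sequence is eventually periodic: after a pre-period of length 1 it cycles with period 9.
For i ≥ 2, t_i depends only on (i - 2) mod 9. (81 - 2) mod 9 = 7, so t_{81} = t_9 = 26.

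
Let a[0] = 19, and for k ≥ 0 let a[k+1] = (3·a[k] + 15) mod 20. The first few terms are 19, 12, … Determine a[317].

a[0] = 19, a[1] = 12, a[2] = 11, a[3] = 8, a[4] = 19.
The sequence repeats with period 4.
So a[317] = a[0 + ((317-0) mod 4)] = a[1] = 12.

12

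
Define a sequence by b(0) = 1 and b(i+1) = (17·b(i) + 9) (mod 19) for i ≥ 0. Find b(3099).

0

b(0) = 1; b(1) = 7; b(2) = 14; b(3) = 0; b(4) = 9; b(5) = 10; b(6) = 8; b(7) = 12; b(8) = 4; b(9) = 1.
Since b(9) = b(0) = 1, the sequence is periodic with period 9.
(3099 - 0) mod 9 = 3, so b(3099) = b(3) = 0.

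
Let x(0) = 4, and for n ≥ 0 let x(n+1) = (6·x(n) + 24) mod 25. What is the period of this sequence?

25

We have x(0) = 4,  x(1) = 23,  x(2) = 12,  x(3) = 21,  x(4) = 0,  x(5) = 24,  x(6) = 18,  x(7) = 7,  x(8) = 16,  x(9) = 20,  x(10) = 19,  x(11) = 13,  x(12) = 2,  x(13) = 11,  x(14) = 15,  x(15) = 14,  x(16) = 8,  x(17) = 22,  x(18) = 6,  x(19) = 10,  x(20) = 9,  x(21) = 3,  x(22) = 17,  x(23) = 1,  x(24) = 5,  x(25) = 4.
Since x(25) = x(0) = 4, the sequence is periodic with period 25.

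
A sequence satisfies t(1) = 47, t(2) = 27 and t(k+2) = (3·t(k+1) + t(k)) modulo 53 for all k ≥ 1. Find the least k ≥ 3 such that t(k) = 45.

t(1) = 47; t(2) = 27; t(3) = 22; t(4) = 40; t(5) = 36; t(6) = 42; t(7) = 3; t(8) = 51; t(9) = 50; t(10) = 42; t(11) = 17; t(12) = 40; t(13) = 31; t(14) = 27; t(15) = 6; t(16) = 45; t(17) = 35; t(18) = 44; t(19) = 8; t(20) = 15; t(21) = 0; t(22) = 15; t(23) = 45; t(24) = 44; t(25) = 18; t(26) = 45; t(27) = 47; t(28) = 27.
Since (t(27), t(28)) = (t(1), t(2)) = (47, 27) (two consecutive terms determine the rest), the sequence is periodic with period 26.
The value 45 first appears (with k ≥ 3) at t(16).

16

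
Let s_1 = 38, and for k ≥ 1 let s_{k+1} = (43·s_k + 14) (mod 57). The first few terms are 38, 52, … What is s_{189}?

Listing terms: s_1 = 38,  s_2 = 52,  s_3 = 27,  s_4 = 35,  s_5 = 37,  s_6 = 9,  s_7 = 2,  s_8 = 43,  s_9 = 39,  s_{10} = 38.
The sequence repeats with period 9.
(189 - 1) mod 9 = 8, so s_{189} = s_9 = 39.

39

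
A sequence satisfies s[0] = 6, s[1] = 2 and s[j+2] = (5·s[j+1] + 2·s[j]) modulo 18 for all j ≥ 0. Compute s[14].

4

We have s[0] = 6; s[1] = 2; s[2] = 4; s[3] = 6; s[4] = 2.
Since (s[3], s[4]) = (s[0], s[1]) = (6, 2) (two consecutive terms determine the rest), the sequence is periodic with period 3.
So s[14] = s[0 + ((14-0) mod 3)] = s[2] = 4.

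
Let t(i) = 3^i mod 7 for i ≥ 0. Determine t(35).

Listing terms: t(0) = 1, t(1) = 3, t(2) = 2, t(3) = 6, t(4) = 4, t(5) = 5, t(6) = 1.
The sequence repeats with period 6.
(35 - 0) mod 6 = 5, so t(35) = t(5) = 5.

5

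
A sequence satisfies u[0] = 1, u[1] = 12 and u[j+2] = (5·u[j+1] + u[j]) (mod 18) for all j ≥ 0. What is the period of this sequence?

Listing terms: u[0] = 1,  u[1] = 12,  u[2] = 7,  u[3] = 11,  u[4] = 8,  u[5] = 15,  u[6] = 11,  u[7] = 16,  u[8] = 1,  u[9] = 3,  u[10] = 16,  u[11] = 11,  u[12] = 17,  u[13] = 6,  u[14] = 11,  u[15] = 7,  u[16] = 10,  u[17] = 3,  u[18] = 7,  u[19] = 2,  u[20] = 17,  u[21] = 15,  u[22] = 2,  u[23] = 7,  u[24] = 1,  u[25] = 12.
The sequence repeats with period 24.

24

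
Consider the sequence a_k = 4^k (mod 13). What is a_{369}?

12

Listing terms: a_1 = 4, a_2 = 3, a_3 = 12, a_4 = 9, a_5 = 10, a_6 = 1, a_7 = 4.
Since a_7 = a_1 = 4, the sequence is periodic with period 6.
So a_{369} = a_{1 + ((369-1) mod 6)} = a_3 = 12.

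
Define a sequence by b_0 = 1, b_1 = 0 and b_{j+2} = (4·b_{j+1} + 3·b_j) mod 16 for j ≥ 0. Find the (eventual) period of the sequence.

8

We have b_0 = 1; b_1 = 0; b_2 = 3; b_3 = 12; b_4 = 9; b_5 = 8; b_6 = 11; b_7 = 4; b_8 = 1; b_9 = 0.
The sequence repeats with period 8.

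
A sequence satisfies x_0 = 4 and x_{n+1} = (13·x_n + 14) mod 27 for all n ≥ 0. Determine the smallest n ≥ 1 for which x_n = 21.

x_0 = 4; x_1 = 12; x_2 = 8; x_3 = 10; x_4 = 9; x_5 = 23; x_6 = 16; x_7 = 6; x_8 = 11; x_9 = 22; x_{10} = 3; x_{11} = 26; x_{12} = 1; x_{13} = 0; x_{14} = 14; x_{15} = 7; x_{16} = 24; x_{17} = 2; x_{18} = 13; x_{19} = 21; x_{20} = 17; x_{21} = 19; x_{22} = 18; x_{23} = 5; x_{24} = 25; x_{25} = 15; x_{26} = 20; x_{27} = 4.
The sequence repeats with period 27.
The value 21 first appears (with n ≥ 1) at x_{19}.

19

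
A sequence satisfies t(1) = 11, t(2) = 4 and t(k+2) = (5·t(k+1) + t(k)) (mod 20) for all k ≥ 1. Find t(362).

4

t(1) = 11, t(2) = 4, t(3) = 11, t(4) = 19, t(5) = 6, t(6) = 9, t(7) = 11, t(8) = 4.
Since (t(7), t(8)) = (t(1), t(2)) = (11, 4) (two consecutive terms determine the rest), the sequence is periodic with period 6.
So t(362) = t(1 + ((362-1) mod 6)) = t(2) = 4.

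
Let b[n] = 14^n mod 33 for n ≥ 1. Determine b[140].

1

b[1] = 14, b[2] = 31, b[3] = 5, b[4] = 4, b[5] = 23, b[6] = 25, b[7] = 20, b[8] = 16, b[9] = 26, b[10] = 1, b[11] = 14.
Since b[11] = b[1] = 14, the sequence is periodic with period 10.
So b[140] = b[1 + ((140-1) mod 10)] = b[10] = 1.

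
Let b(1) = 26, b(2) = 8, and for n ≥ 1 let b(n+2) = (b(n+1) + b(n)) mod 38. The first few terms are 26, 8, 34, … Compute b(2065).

8

Computing terms: b(1) = 26,  b(2) = 8,  b(3) = 34,  b(4) = 4,  b(5) = 0,  b(6) = 4,  b(7) = 4,  b(8) = 8,  b(9) = 12,  b(10) = 20,  b(11) = 32,  b(12) = 14,  b(13) = 8,  b(14) = 22,  b(15) = 30,  b(16) = 14,  b(17) = 6,  b(18) = 20,  b(19) = 26,  b(20) = 8.
Since (b(19), b(20)) = (b(1), b(2)) = (26, 8) (two consecutive terms determine the rest), the sequence is periodic with period 18.
(2065 - 1) mod 18 = 12, so b(2065) = b(13) = 8.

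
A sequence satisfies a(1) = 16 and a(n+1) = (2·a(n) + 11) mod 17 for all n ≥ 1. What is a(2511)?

a(1) = 16, a(2) = 9, a(3) = 12, a(4) = 1, a(5) = 13, a(6) = 3, a(7) = 0, a(8) = 11, a(9) = 16.
The sequence repeats with period 8.
(2511 - 1) mod 8 = 6, so a(2511) = a(7) = 0.

0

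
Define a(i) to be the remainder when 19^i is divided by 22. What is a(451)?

19

Listing terms: a(1) = 19; a(2) = 9; a(3) = 17; a(4) = 15; a(5) = 21; a(6) = 3; a(7) = 13; a(8) = 5; a(9) = 7; a(10) = 1; a(11) = 19.
Since a(11) = a(1) = 19, the sequence is periodic with period 10.
(451 - 1) mod 10 = 0, so a(451) = a(1) = 19.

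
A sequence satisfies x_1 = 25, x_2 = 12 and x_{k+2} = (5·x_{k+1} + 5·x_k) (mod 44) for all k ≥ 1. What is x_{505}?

9

Listing terms: x_1 = 25,  x_2 = 12,  x_3 = 9,  x_4 = 17,  x_5 = 42,  x_6 = 31,  x_7 = 13,  x_8 = 0,  x_9 = 21,  x_{10} = 17,  x_{11} = 14,  x_{12} = 23,  x_{13} = 9,  x_{14} = 28,  x_{15} = 9,  x_{16} = 9,  x_{17} = 2,  x_{18} = 11,  x_{19} = 21,  x_{20} = 28,  x_{21} = 25,  x_{22} = 1,  x_{23} = 42,  x_{24} = 39,  x_{25} = 9,  x_{26} = 20,  x_{27} = 13,  x_{28} = 33,  x_{29} = 10,  x_{30} = 39,  x_{31} = 25,  x_{32} = 12.
The sequence repeats with period 30.
(505 - 1) mod 30 = 24, so x_{505} = x_{25} = 9.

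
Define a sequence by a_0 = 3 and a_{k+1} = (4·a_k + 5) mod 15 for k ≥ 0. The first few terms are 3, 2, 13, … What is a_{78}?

Computing terms: a_0 = 3,  a_1 = 2,  a_2 = 13,  a_3 = 12,  a_4 = 8,  a_5 = 7,  a_6 = 3.
The sequence repeats with period 6.
So a_{78} = a_{0 + ((78-0) mod 6)} = a_0 = 3.

3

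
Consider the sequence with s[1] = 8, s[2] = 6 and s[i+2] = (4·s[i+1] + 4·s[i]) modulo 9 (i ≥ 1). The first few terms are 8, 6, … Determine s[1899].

Computing terms: s[1] = 8, s[2] = 6, s[3] = 2, s[4] = 5, s[5] = 1, s[6] = 6, s[7] = 1, s[8] = 1, s[9] = 8, s[10] = 0, s[11] = 5, s[12] = 2, s[13] = 1, s[14] = 3, s[15] = 7, s[16] = 4, s[17] = 8, s[18] = 3, s[19] = 8, s[20] = 8, s[21] = 1, s[22] = 0, s[23] = 4, s[24] = 7, s[25] = 8, s[26] = 6.
Since (s[25], s[26]) = (s[1], s[2]) = (8, 6) (two consecutive terms determine the rest), the sequence is periodic with period 24.
(1899 - 1) mod 24 = 2, so s[1899] = s[3] = 2.

2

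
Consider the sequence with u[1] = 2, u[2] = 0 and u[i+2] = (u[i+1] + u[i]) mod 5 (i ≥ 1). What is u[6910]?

u[1] = 2; u[2] = 0; u[3] = 2; u[4] = 2; u[5] = 4; u[6] = 1; u[7] = 0; u[8] = 1; u[9] = 1; u[10] = 2; u[11] = 3; u[12] = 0; u[13] = 3; u[14] = 3; u[15] = 1; u[16] = 4; u[17] = 0; u[18] = 4; u[19] = 4; u[20] = 3; u[21] = 2; u[22] = 0.
Since (u[21], u[22]) = (u[1], u[2]) = (2, 0) (two consecutive terms determine the rest), the sequence is periodic with period 20.
(6910 - 1) mod 20 = 9, so u[6910] = u[10] = 2.

2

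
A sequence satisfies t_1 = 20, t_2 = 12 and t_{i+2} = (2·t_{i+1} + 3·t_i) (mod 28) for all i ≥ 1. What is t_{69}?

We have t_1 = 20, t_2 = 12, t_3 = 0, t_4 = 8, t_5 = 16, t_6 = 0, t_7 = 20, t_8 = 12.
The sequence repeats with period 6.
So t_{69} = t_{1 + ((69-1) mod 6)} = t_3 = 0.

0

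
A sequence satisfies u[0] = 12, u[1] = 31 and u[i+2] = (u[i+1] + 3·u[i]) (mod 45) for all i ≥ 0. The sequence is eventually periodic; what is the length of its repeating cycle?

u[0] = 12,  u[1] = 31,  u[2] = 22,  u[3] = 25,  u[4] = 1,  u[5] = 31,  u[6] = 34,  u[7] = 37,  u[8] = 4,  u[9] = 25,  u[10] = 37,  u[11] = 22,  u[12] = 43,  u[13] = 19,  u[14] = 13,  u[15] = 25,  u[16] = 19,  u[17] = 4,  u[18] = 16,  u[19] = 28,  u[20] = 31,  u[21] = 25,  u[22] = 28,  u[23] = 13,  u[24] = 7,  u[25] = 1,  u[26] = 22,  u[27] = 25.
Since (u[26], u[27]) = (u[2], u[3]) = (22, 25) (two consecutive terms determine the rest), the sequence is eventually periodic: after a pre-period of length 2 it cycles with period 24.

24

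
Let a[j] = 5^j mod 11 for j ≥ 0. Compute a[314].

Computing terms: a[0] = 1; a[1] = 5; a[2] = 3; a[3] = 4; a[4] = 9; a[5] = 1.
Since a[5] = a[0] = 1, the sequence is periodic with period 5.
So a[314] = a[0 + ((314-0) mod 5)] = a[4] = 9.

9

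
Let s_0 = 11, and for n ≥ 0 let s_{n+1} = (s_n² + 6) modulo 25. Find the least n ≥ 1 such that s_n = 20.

Listing terms: s_0 = 11; s_1 = 2; s_2 = 10; s_3 = 6; s_4 = 17; s_5 = 20; s_6 = 6.
Since s_6 = s_3 = 6, the sequence is eventually periodic: after a pre-period of length 3 it cycles with period 3.
The value 20 first appears (with n ≥ 1) at s_5.

5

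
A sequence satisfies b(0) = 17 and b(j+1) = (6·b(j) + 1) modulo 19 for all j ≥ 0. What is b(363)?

10

Computing terms: b(0) = 17; b(1) = 8; b(2) = 11; b(3) = 10; b(4) = 4; b(5) = 6; b(6) = 18; b(7) = 14; b(8) = 9; b(9) = 17.
The sequence repeats with period 9.
(363 - 0) mod 9 = 3, so b(363) = b(3) = 10.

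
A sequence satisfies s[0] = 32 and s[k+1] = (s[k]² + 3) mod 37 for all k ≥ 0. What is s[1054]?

6

Listing terms: s[0] = 32,  s[1] = 28,  s[2] = 10,  s[3] = 29,  s[4] = 30,  s[5] = 15,  s[6] = 6,  s[7] = 2,  s[8] = 7,  s[9] = 15.
Since s[9] = s[5] = 15, the sequence is eventually periodic: after a pre-period of length 5 it cycles with period 4.
For k ≥ 5, s[k] depends only on (k - 5) mod 4. (1054 - 5) mod 4 = 1, so s[1054] = s[6] = 6.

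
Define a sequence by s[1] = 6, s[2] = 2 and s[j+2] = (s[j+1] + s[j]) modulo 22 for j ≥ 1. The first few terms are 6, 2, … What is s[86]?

6

We have s[1] = 6; s[2] = 2; s[3] = 8; s[4] = 10; s[5] = 18; s[6] = 6; s[7] = 2.
Since (s[6], s[7]) = (s[1], s[2]) = (6, 2) (two consecutive terms determine the rest), the sequence is periodic with period 5.
So s[86] = s[1 + ((86-1) mod 5)] = s[1] = 6.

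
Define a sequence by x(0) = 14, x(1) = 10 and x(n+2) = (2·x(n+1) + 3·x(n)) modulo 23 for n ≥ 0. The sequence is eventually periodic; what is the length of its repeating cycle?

22

Listing terms: x(0) = 14; x(1) = 10; x(2) = 16; x(3) = 16; x(4) = 11; x(5) = 1; x(6) = 12; x(7) = 4; x(8) = 21; x(9) = 8; x(10) = 10; x(11) = 21; x(12) = 3; x(13) = 0; x(14) = 9; x(15) = 18; x(16) = 17; x(17) = 19; x(18) = 20; x(19) = 5; x(20) = 1; x(21) = 17; x(22) = 14; x(23) = 10.
The sequence repeats with period 22.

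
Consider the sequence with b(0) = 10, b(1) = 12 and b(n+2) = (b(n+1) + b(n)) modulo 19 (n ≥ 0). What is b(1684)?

12

Computing terms: b(0) = 10,  b(1) = 12,  b(2) = 3,  b(3) = 15,  b(4) = 18,  b(5) = 14,  b(6) = 13,  b(7) = 8,  b(8) = 2,  b(9) = 10,  b(10) = 12.
The sequence repeats with period 9.
So b(1684) = b(0 + ((1684-0) mod 9)) = b(1) = 12.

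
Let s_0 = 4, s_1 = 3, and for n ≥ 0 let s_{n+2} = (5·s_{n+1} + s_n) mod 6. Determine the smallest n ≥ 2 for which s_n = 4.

15

s_0 = 4,  s_1 = 3,  s_2 = 1,  s_3 = 2,  s_4 = 5,  s_5 = 3,  s_6 = 2,  s_7 = 1,  s_8 = 1,  s_9 = 0,  s_{10} = 1,  s_{11} = 5,  s_{12} = 2,  s_{13} = 3,  s_{14} = 5,  s_{15} = 4,  s_{16} = 1,  s_{17} = 3,  s_{18} = 4,  s_{19} = 5,  s_{20} = 5,  s_{21} = 0,  s_{22} = 5,  s_{23} = 1,  s_{24} = 4,  s_{25} = 3.
The sequence repeats with period 24.
The value 4 first appears (with n ≥ 2) at s_{15}.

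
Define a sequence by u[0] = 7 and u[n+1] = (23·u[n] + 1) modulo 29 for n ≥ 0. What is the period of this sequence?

Listing terms: u[0] = 7,  u[1] = 17,  u[2] = 15,  u[3] = 27,  u[4] = 13,  u[5] = 10,  u[6] = 28,  u[7] = 7.
Since u[7] = u[0] = 7, the sequence is periodic with period 7.

7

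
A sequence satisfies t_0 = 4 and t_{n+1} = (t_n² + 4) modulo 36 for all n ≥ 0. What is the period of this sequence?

t_0 = 4,  t_1 = 20,  t_2 = 8,  t_3 = 32,  t_4 = 20.
Since t_4 = t_1 = 20, the sequence is eventually periodic: after a pre-period of length 1 it cycles with period 3.

3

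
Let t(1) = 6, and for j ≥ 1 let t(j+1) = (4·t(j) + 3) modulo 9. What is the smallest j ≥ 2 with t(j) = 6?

t(1) = 6, t(2) = 0, t(3) = 3, t(4) = 6.
The sequence repeats with period 3.
The value 6 next appears (with j ≥ 2) at t(4).

4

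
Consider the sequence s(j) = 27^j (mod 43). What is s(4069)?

2

We have s(1) = 27,  s(2) = 41,  s(3) = 32,  s(4) = 4,  s(5) = 22,  s(6) = 35,  s(7) = 42,  s(8) = 16,  s(9) = 2,  s(10) = 11,  s(11) = 39,  s(12) = 21,  s(13) = 8,  s(14) = 1,  s(15) = 27.
The sequence repeats with period 14.
(4069 - 1) mod 14 = 8, so s(4069) = s(9) = 2.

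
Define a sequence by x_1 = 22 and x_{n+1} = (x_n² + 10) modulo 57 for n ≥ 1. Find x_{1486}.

38

We have x_1 = 22, x_2 = 38, x_3 = 29, x_4 = 53, x_5 = 26, x_6 = 2, x_7 = 14, x_8 = 35, x_9 = 38.
Since x_9 = x_2 = 38, the sequence is eventually periodic: after a pre-period of length 1 it cycles with period 7.
For n ≥ 2, x_n depends only on (n - 2) mod 7. (1486 - 2) mod 7 = 0, so x_{1486} = x_2 = 38.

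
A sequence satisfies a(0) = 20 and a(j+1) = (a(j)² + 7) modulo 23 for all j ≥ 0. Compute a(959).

Listing terms: a(0) = 20; a(1) = 16; a(2) = 10; a(3) = 15; a(4) = 2; a(5) = 11; a(6) = 13; a(7) = 15.
Since a(7) = a(3) = 15, the sequence is eventually periodic: after a pre-period of length 3 it cycles with period 4.
For j ≥ 3, a(j) depends only on (j - 3) mod 4. (959 - 3) mod 4 = 0, so a(959) = a(3) = 15.

15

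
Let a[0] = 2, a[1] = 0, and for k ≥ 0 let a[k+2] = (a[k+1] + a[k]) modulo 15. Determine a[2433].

3

a[0] = 2, a[1] = 0, a[2] = 2, a[3] = 2, a[4] = 4, a[5] = 6, a[6] = 10, a[7] = 1, a[8] = 11, a[9] = 12, a[10] = 8, a[11] = 5, a[12] = 13, a[13] = 3, a[14] = 1, a[15] = 4, a[16] = 5, a[17] = 9, a[18] = 14, a[19] = 8, a[20] = 7, a[21] = 0, a[22] = 7, a[23] = 7, a[24] = 14, a[25] = 6, a[26] = 5, a[27] = 11, a[28] = 1, a[29] = 12, a[30] = 13, a[31] = 10, a[32] = 8, a[33] = 3, a[34] = 11, a[35] = 14, a[36] = 10, a[37] = 9, a[38] = 4, a[39] = 13, a[40] = 2, a[41] = 0.
Since (a[40], a[41]) = (a[0], a[1]) = (2, 0) (two consecutive terms determine the rest), the sequence is periodic with period 40.
So a[2433] = a[0 + ((2433-0) mod 40)] = a[33] = 3.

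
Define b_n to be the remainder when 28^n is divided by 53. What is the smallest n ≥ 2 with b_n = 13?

Listing terms: b_1 = 28,  b_2 = 42,  b_3 = 10,  b_4 = 15,  b_5 = 49,  b_6 = 47,  b_7 = 44,  b_8 = 13,  b_9 = 46,  b_{10} = 16,  b_{11} = 24,  b_{12} = 36,  b_{13} = 1,  b_{14} = 28.
The sequence repeats with period 13.
The value 13 first appears (with n ≥ 2) at b_8.

8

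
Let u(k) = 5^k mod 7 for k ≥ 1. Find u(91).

Listing terms: u(1) = 5, u(2) = 4, u(3) = 6, u(4) = 2, u(5) = 3, u(6) = 1, u(7) = 5.
The sequence repeats with period 6.
(91 - 1) mod 6 = 0, so u(91) = u(1) = 5.

5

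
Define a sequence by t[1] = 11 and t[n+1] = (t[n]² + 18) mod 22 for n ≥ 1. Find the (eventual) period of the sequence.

3

Computing terms: t[1] = 11; t[2] = 7; t[3] = 1; t[4] = 19; t[5] = 5; t[6] = 21; t[7] = 19.
Since t[7] = t[4] = 19, the sequence is eventually periodic: after a pre-period of length 3 it cycles with period 3.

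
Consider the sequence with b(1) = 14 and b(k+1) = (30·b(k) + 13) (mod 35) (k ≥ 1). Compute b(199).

Listing terms: b(1) = 14, b(2) = 13, b(3) = 18, b(4) = 28, b(5) = 13.
Since b(5) = b(2) = 13, the sequence is eventually periodic: after a pre-period of length 1 it cycles with period 3.
For k ≥ 2, b(k) depends only on (k - 2) mod 3. (199 - 2) mod 3 = 2, so b(199) = b(4) = 28.

28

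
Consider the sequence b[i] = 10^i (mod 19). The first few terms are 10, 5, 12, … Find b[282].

Computing terms: b[1] = 10,  b[2] = 5,  b[3] = 12,  b[4] = 6,  b[5] = 3,  b[6] = 11,  b[7] = 15,  b[8] = 17,  b[9] = 18,  b[10] = 9,  b[11] = 14,  b[12] = 7,  b[13] = 13,  b[14] = 16,  b[15] = 8,  b[16] = 4,  b[17] = 2,  b[18] = 1,  b[19] = 10.
Since b[19] = b[1] = 10, the sequence is periodic with period 18.
(282 - 1) mod 18 = 11, so b[282] = b[12] = 7.

7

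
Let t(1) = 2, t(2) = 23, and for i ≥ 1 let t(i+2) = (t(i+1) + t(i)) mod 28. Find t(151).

Listing terms: t(1) = 2, t(2) = 23, t(3) = 25, t(4) = 20, t(5) = 17, t(6) = 9, t(7) = 26, t(8) = 7, t(9) = 5, t(10) = 12, t(11) = 17, t(12) = 1, t(13) = 18, t(14) = 19, t(15) = 9, t(16) = 0, t(17) = 9, t(18) = 9, t(19) = 18, t(20) = 27, t(21) = 17, t(22) = 16, t(23) = 5, t(24) = 21, t(25) = 26, t(26) = 19, t(27) = 17, t(28) = 8, t(29) = 25, t(30) = 5, t(31) = 2, t(32) = 7, t(33) = 9, t(34) = 16, t(35) = 25, t(36) = 13, t(37) = 10, t(38) = 23, t(39) = 5, t(40) = 0, t(41) = 5, t(42) = 5, t(43) = 10, t(44) = 15, t(45) = 25, t(46) = 12, t(47) = 9, t(48) = 21, t(49) = 2, t(50) = 23.
The sequence repeats with period 48.
(151 - 1) mod 48 = 6, so t(151) = t(7) = 26.

26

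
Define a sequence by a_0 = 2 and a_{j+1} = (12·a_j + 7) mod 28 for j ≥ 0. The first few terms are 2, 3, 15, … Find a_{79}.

3

a_0 = 2; a_1 = 3; a_2 = 15; a_3 = 19; a_4 = 11; a_5 = 27; a_6 = 23; a_7 = 3.
Since a_7 = a_1 = 3, the sequence is eventually periodic: after a pre-period of length 1 it cycles with period 6.
For j ≥ 1, a_j depends only on (j - 1) mod 6. (79 - 1) mod 6 = 0, so a_{79} = a_1 = 3.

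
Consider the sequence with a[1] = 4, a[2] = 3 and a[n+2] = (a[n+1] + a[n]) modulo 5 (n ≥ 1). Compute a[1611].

1

We have a[1] = 4, a[2] = 3, a[3] = 2, a[4] = 0, a[5] = 2, a[6] = 2, a[7] = 4, a[8] = 1, a[9] = 0, a[10] = 1, a[11] = 1, a[12] = 2, a[13] = 3, a[14] = 0, a[15] = 3, a[16] = 3, a[17] = 1, a[18] = 4, a[19] = 0, a[20] = 4, a[21] = 4, a[22] = 3.
Since (a[21], a[22]) = (a[1], a[2]) = (4, 3) (two consecutive terms determine the rest), the sequence is periodic with period 20.
So a[1611] = a[1 + ((1611-1) mod 20)] = a[11] = 1.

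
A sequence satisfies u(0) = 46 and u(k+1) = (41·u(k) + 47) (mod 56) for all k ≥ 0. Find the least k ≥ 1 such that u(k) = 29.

1

Listing terms: u(0) = 46; u(1) = 29; u(2) = 4; u(3) = 43; u(4) = 18; u(5) = 1; u(6) = 32; u(7) = 15; u(8) = 46.
Since u(8) = u(0) = 46, the sequence is periodic with period 8.
The value 29 first appears (with k ≥ 1) at u(1).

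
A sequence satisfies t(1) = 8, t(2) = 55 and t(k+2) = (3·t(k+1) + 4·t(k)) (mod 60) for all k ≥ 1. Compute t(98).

Listing terms: t(1) = 8, t(2) = 55, t(3) = 17, t(4) = 31, t(5) = 41, t(6) = 7, t(7) = 5, t(8) = 43, t(9) = 29, t(10) = 19, t(11) = 53, t(12) = 55, t(13) = 17.
Since (t(12), t(13)) = (t(2), t(3)) = (55, 17) (two consecutive terms determine the rest), the sequence is eventually periodic: after a pre-period of length 1 it cycles with period 10.
For k ≥ 2, t(k) depends only on (k - 2) mod 10. (98 - 2) mod 10 = 6, so t(98) = t(8) = 43.

43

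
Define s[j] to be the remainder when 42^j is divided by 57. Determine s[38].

Listing terms: s[0] = 1, s[1] = 42, s[2] = 54, s[3] = 45, s[4] = 9, s[5] = 36, s[6] = 30, s[7] = 6, s[8] = 24, s[9] = 39, s[10] = 42.
Since s[10] = s[1] = 42, the sequence is eventually periodic: after a pre-period of length 1 it cycles with period 9.
For j ≥ 1, s[j] depends only on (j - 1) mod 9. (38 - 1) mod 9 = 1, so s[38] = s[2] = 54.

54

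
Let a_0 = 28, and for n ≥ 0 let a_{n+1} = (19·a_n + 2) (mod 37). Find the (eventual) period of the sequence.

36

a_0 = 28,  a_1 = 16,  a_2 = 10,  a_3 = 7,  a_4 = 24,  a_5 = 14,  a_6 = 9,  a_7 = 25,  a_8 = 33,  a_9 = 0,  a_{10} = 2,  a_{11} = 3,  a_{12} = 22,  a_{13} = 13,  a_{14} = 27,  a_{15} = 34,  a_{16} = 19,  a_{17} = 30,  a_{18} = 17,  a_{19} = 29,  a_{20} = 35,  a_{21} = 1,  a_{22} = 21,  a_{23} = 31,  a_{24} = 36,  a_{25} = 20,  a_{26} = 12,  a_{27} = 8,  a_{28} = 6,  a_{29} = 5,  a_{30} = 23,  a_{31} = 32,  a_{32} = 18,  a_{33} = 11,  a_{34} = 26,  a_{35} = 15,  a_{36} = 28.
Since a_{36} = a_0 = 28, the sequence is periodic with period 36.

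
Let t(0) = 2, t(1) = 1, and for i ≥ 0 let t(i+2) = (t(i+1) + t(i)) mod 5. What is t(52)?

t(0) = 2, t(1) = 1, t(2) = 3, t(3) = 4, t(4) = 2, t(5) = 1.
The sequence repeats with period 4.
(52 - 0) mod 4 = 0, so t(52) = t(0) = 2.

2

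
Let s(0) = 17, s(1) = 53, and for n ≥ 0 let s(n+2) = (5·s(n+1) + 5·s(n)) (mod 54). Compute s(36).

s(0) = 17, s(1) = 53, s(2) = 26, s(3) = 17, s(4) = 53.
Since (s(3), s(4)) = (s(0), s(1)) = (17, 53) (two consecutive terms determine the rest), the sequence is periodic with period 3.
(36 - 0) mod 3 = 0, so s(36) = s(0) = 17.

17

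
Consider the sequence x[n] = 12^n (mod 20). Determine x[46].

Listing terms: x[0] = 1; x[1] = 12; x[2] = 4; x[3] = 8; x[4] = 16; x[5] = 12.
Since x[5] = x[1] = 12, the sequence is eventually periodic: after a pre-period of length 1 it cycles with period 4.
For n ≥ 1, x[n] depends only on (n - 1) mod 4. (46 - 1) mod 4 = 1, so x[46] = x[2] = 4.

4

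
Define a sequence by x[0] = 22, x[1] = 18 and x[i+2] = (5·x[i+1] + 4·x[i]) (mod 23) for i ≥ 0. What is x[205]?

4

Listing terms: x[0] = 22, x[1] = 18, x[2] = 17, x[3] = 19, x[4] = 2, x[5] = 17, x[6] = 1, x[7] = 4, x[8] = 1, x[9] = 21, x[10] = 17, x[11] = 8, x[12] = 16, x[13] = 20, x[14] = 3, x[15] = 3, x[16] = 4, x[17] = 9, x[18] = 15, x[19] = 19, x[20] = 17, x[21] = 0, x[22] = 22, x[23] = 18.
The sequence repeats with period 22.
(205 - 0) mod 22 = 7, so x[205] = x[7] = 4.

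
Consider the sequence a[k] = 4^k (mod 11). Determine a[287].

a[1] = 4, a[2] = 5, a[3] = 9, a[4] = 3, a[5] = 1, a[6] = 4.
Since a[6] = a[1] = 4, the sequence is periodic with period 5.
(287 - 1) mod 5 = 1, so a[287] = a[2] = 5.

5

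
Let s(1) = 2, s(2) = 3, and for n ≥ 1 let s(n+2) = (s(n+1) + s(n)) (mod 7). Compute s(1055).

1

s(1) = 2; s(2) = 3; s(3) = 5; s(4) = 1; s(5) = 6; s(6) = 0; s(7) = 6; s(8) = 6; s(9) = 5; s(10) = 4; s(11) = 2; s(12) = 6; s(13) = 1; s(14) = 0; s(15) = 1; s(16) = 1; s(17) = 2; s(18) = 3.
Since (s(17), s(18)) = (s(1), s(2)) = (2, 3) (two consecutive terms determine the rest), the sequence is periodic with period 16.
(1055 - 1) mod 16 = 14, so s(1055) = s(15) = 1.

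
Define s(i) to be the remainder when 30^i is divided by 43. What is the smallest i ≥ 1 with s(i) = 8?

15

We have s(0) = 1; s(1) = 30; s(2) = 40; s(3) = 39; s(4) = 9; s(5) = 12; s(6) = 16; s(7) = 7; s(8) = 38; s(9) = 22; s(10) = 15; s(11) = 20; s(12) = 41; s(13) = 26; s(14) = 6; s(15) = 8; s(16) = 25; s(17) = 19; s(18) = 11; s(19) = 29; s(20) = 10; s(21) = 42; s(22) = 13; s(23) = 3; s(24) = 4; s(25) = 34; s(26) = 31; s(27) = 27; s(28) = 36; s(29) = 5; s(30) = 21; s(31) = 28; s(32) = 23; s(33) = 2; s(34) = 17; s(35) = 37; s(36) = 35; s(37) = 18; s(38) = 24; s(39) = 32; s(40) = 14; s(41) = 33; s(42) = 1.
The sequence repeats with period 42.
The value 8 first appears (with i ≥ 1) at s(15).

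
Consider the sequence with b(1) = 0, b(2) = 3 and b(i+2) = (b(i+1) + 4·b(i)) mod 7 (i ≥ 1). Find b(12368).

We have b(1) = 0,  b(2) = 3,  b(3) = 3,  b(4) = 1,  b(5) = 6,  b(6) = 3,  b(7) = 6,  b(8) = 4,  b(9) = 0,  b(10) = 2,  b(11) = 2,  b(12) = 3,  b(13) = 4,  b(14) = 2,  b(15) = 4,  b(16) = 5,  b(17) = 0,  b(18) = 6,  b(19) = 6,  b(20) = 2,  b(21) = 5,  b(22) = 6,  b(23) = 5,  b(24) = 1,  b(25) = 0,  b(26) = 4,  b(27) = 4,  b(28) = 6,  b(29) = 1,  b(30) = 4,  b(31) = 1,  b(32) = 3,  b(33) = 0,  b(34) = 5,  b(35) = 5,  b(36) = 4,  b(37) = 3,  b(38) = 5,  b(39) = 3,  b(40) = 2,  b(41) = 0,  b(42) = 1,  b(43) = 1,  b(44) = 5,  b(45) = 2,  b(46) = 1,  b(47) = 2,  b(48) = 6,  b(49) = 0,  b(50) = 3.
The sequence repeats with period 48.
(12368 - 1) mod 48 = 31, so b(12368) = b(32) = 3.

3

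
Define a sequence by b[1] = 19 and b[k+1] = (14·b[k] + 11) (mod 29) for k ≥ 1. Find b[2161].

Listing terms: b[1] = 19,  b[2] = 16,  b[3] = 3,  b[4] = 24,  b[5] = 28,  b[6] = 26,  b[7] = 27,  b[8] = 12,  b[9] = 5,  b[10] = 23,  b[11] = 14,  b[12] = 4,  b[13] = 9,  b[14] = 21,  b[15] = 15,  b[16] = 18,  b[17] = 2,  b[18] = 10,  b[19] = 6,  b[20] = 8,  b[21] = 7,  b[22] = 22,  b[23] = 0,  b[24] = 11,  b[25] = 20,  b[26] = 1,  b[27] = 25,  b[28] = 13,  b[29] = 19.
Since b[29] = b[1] = 19, the sequence is periodic with period 28.
(2161 - 1) mod 28 = 4, so b[2161] = b[5] = 28.

28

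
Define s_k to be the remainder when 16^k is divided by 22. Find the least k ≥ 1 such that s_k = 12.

s_0 = 1; s_1 = 16; s_2 = 14; s_3 = 4; s_4 = 20; s_5 = 12; s_6 = 16.
Since s_6 = s_1 = 16, the sequence is eventually periodic: after a pre-period of length 1 it cycles with period 5.
The value 12 first appears (with k ≥ 1) at s_5.

5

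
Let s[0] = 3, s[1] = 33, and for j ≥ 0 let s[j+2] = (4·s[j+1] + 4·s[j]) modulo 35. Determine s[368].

Computing terms: s[0] = 3; s[1] = 33; s[2] = 4; s[3] = 8; s[4] = 13; s[5] = 14; s[6] = 3; s[7] = 33.
The sequence repeats with period 6.
So s[368] = s[0 + ((368-0) mod 6)] = s[2] = 4.

4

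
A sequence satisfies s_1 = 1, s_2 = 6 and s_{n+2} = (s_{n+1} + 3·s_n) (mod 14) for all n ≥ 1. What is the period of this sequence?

24

s_1 = 1, s_2 = 6, s_3 = 9, s_4 = 13, s_5 = 12, s_6 = 9, s_7 = 3, s_8 = 2, s_9 = 11, s_{10} = 3, s_{11} = 8, s_{12} = 3, s_{13} = 13, s_{14} = 8, s_{15} = 5, s_{16} = 1, s_{17} = 2, s_{18} = 5, s_{19} = 11, s_{20} = 12, s_{21} = 3, s_{22} = 11, s_{23} = 6, s_{24} = 11, s_{25} = 1, s_{26} = 6.
Since (s_{25}, s_{26}) = (s_1, s_2) = (1, 6) (two consecutive terms determine the rest), the sequence is periodic with period 24.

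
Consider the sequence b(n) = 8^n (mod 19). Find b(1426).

11

b(1) = 8, b(2) = 7, b(3) = 18, b(4) = 11, b(5) = 12, b(6) = 1, b(7) = 8.
The sequence repeats with period 6.
So b(1426) = b(1 + ((1426-1) mod 6)) = b(4) = 11.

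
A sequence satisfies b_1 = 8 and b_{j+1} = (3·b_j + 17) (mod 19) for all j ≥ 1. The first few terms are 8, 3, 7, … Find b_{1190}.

3

Listing terms: b_1 = 8; b_2 = 3; b_3 = 7; b_4 = 0; b_5 = 17; b_6 = 11; b_7 = 12; b_8 = 15; b_9 = 5; b_{10} = 13; b_{11} = 18; b_{12} = 14; b_{13} = 2; b_{14} = 4; b_{15} = 10; b_{16} = 9; b_{17} = 6; b_{18} = 16; b_{19} = 8.
The sequence repeats with period 18.
So b_{1190} = b_{1 + ((1190-1) mod 18)} = b_2 = 3.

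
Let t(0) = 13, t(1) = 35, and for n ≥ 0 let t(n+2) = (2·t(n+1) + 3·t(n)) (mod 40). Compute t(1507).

Computing terms: t(0) = 13; t(1) = 35; t(2) = 29; t(3) = 3; t(4) = 13; t(5) = 35.
Since (t(4), t(5)) = (t(0), t(1)) = (13, 35) (two consecutive terms determine the rest), the sequence is periodic with period 4.
So t(1507) = t(0 + ((1507-0) mod 4)) = t(3) = 3.

3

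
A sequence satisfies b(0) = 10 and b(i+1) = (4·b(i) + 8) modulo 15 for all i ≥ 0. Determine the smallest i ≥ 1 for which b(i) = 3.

We have b(0) = 10, b(1) = 3, b(2) = 5, b(3) = 13, b(4) = 0, b(5) = 8, b(6) = 10.
Since b(6) = b(0) = 10, the sequence is periodic with period 6.
The value 3 first appears (with i ≥ 1) at b(1).

1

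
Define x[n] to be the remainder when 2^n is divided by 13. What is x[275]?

7

Listing terms: x[0] = 1,  x[1] = 2,  x[2] = 4,  x[3] = 8,  x[4] = 3,  x[5] = 6,  x[6] = 12,  x[7] = 11,  x[8] = 9,  x[9] = 5,  x[10] = 10,  x[11] = 7,  x[12] = 1.
Since x[12] = x[0] = 1, the sequence is periodic with period 12.
So x[275] = x[0 + ((275-0) mod 12)] = x[11] = 7.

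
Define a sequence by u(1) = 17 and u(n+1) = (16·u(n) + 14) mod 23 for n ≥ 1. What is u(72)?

7

Computing terms: u(1) = 17,  u(2) = 10,  u(3) = 13,  u(4) = 15,  u(5) = 1,  u(6) = 7,  u(7) = 11,  u(8) = 6,  u(9) = 18,  u(10) = 3,  u(11) = 16,  u(12) = 17.
The sequence repeats with period 11.
(72 - 1) mod 11 = 5, so u(72) = u(6) = 7.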